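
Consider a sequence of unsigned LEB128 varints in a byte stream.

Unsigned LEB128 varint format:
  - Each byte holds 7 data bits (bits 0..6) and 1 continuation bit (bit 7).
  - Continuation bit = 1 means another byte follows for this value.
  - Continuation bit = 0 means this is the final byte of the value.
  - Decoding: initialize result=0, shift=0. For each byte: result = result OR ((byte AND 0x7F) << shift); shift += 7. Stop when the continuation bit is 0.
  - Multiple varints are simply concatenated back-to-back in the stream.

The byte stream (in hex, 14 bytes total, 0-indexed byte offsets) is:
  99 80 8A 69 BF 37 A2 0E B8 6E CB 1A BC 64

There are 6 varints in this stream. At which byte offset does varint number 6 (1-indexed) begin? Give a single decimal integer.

Answer: 12

Derivation:
  byte[0]=0x99 cont=1 payload=0x19=25: acc |= 25<<0 -> acc=25 shift=7
  byte[1]=0x80 cont=1 payload=0x00=0: acc |= 0<<7 -> acc=25 shift=14
  byte[2]=0x8A cont=1 payload=0x0A=10: acc |= 10<<14 -> acc=163865 shift=21
  byte[3]=0x69 cont=0 payload=0x69=105: acc |= 105<<21 -> acc=220364825 shift=28 [end]
Varint 1: bytes[0:4] = 99 80 8A 69 -> value 220364825 (4 byte(s))
  byte[4]=0xBF cont=1 payload=0x3F=63: acc |= 63<<0 -> acc=63 shift=7
  byte[5]=0x37 cont=0 payload=0x37=55: acc |= 55<<7 -> acc=7103 shift=14 [end]
Varint 2: bytes[4:6] = BF 37 -> value 7103 (2 byte(s))
  byte[6]=0xA2 cont=1 payload=0x22=34: acc |= 34<<0 -> acc=34 shift=7
  byte[7]=0x0E cont=0 payload=0x0E=14: acc |= 14<<7 -> acc=1826 shift=14 [end]
Varint 3: bytes[6:8] = A2 0E -> value 1826 (2 byte(s))
  byte[8]=0xB8 cont=1 payload=0x38=56: acc |= 56<<0 -> acc=56 shift=7
  byte[9]=0x6E cont=0 payload=0x6E=110: acc |= 110<<7 -> acc=14136 shift=14 [end]
Varint 4: bytes[8:10] = B8 6E -> value 14136 (2 byte(s))
  byte[10]=0xCB cont=1 payload=0x4B=75: acc |= 75<<0 -> acc=75 shift=7
  byte[11]=0x1A cont=0 payload=0x1A=26: acc |= 26<<7 -> acc=3403 shift=14 [end]
Varint 5: bytes[10:12] = CB 1A -> value 3403 (2 byte(s))
  byte[12]=0xBC cont=1 payload=0x3C=60: acc |= 60<<0 -> acc=60 shift=7
  byte[13]=0x64 cont=0 payload=0x64=100: acc |= 100<<7 -> acc=12860 shift=14 [end]
Varint 6: bytes[12:14] = BC 64 -> value 12860 (2 byte(s))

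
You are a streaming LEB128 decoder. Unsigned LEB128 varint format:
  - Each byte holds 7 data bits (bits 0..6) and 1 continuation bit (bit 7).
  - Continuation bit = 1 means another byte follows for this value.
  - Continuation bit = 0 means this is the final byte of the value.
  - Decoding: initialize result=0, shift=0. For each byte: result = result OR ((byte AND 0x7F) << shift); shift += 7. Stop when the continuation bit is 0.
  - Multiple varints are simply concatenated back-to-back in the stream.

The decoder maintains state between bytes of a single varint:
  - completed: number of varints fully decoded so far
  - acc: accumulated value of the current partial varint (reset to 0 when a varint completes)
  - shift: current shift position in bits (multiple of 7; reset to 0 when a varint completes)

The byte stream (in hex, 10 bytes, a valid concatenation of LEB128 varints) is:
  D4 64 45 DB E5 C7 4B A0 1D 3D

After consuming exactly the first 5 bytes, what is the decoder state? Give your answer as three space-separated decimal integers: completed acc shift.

byte[0]=0xD4 cont=1 payload=0x54: acc |= 84<<0 -> completed=0 acc=84 shift=7
byte[1]=0x64 cont=0 payload=0x64: varint #1 complete (value=12884); reset -> completed=1 acc=0 shift=0
byte[2]=0x45 cont=0 payload=0x45: varint #2 complete (value=69); reset -> completed=2 acc=0 shift=0
byte[3]=0xDB cont=1 payload=0x5B: acc |= 91<<0 -> completed=2 acc=91 shift=7
byte[4]=0xE5 cont=1 payload=0x65: acc |= 101<<7 -> completed=2 acc=13019 shift=14

Answer: 2 13019 14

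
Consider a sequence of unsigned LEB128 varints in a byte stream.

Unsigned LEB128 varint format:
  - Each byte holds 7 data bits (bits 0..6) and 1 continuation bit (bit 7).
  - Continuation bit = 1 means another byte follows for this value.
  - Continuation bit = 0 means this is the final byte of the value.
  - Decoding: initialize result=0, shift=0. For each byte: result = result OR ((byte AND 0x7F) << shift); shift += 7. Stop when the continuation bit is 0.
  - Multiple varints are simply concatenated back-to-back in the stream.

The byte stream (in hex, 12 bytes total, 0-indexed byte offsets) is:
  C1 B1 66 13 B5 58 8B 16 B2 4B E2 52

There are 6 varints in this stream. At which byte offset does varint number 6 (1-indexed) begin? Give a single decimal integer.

Answer: 10

Derivation:
  byte[0]=0xC1 cont=1 payload=0x41=65: acc |= 65<<0 -> acc=65 shift=7
  byte[1]=0xB1 cont=1 payload=0x31=49: acc |= 49<<7 -> acc=6337 shift=14
  byte[2]=0x66 cont=0 payload=0x66=102: acc |= 102<<14 -> acc=1677505 shift=21 [end]
Varint 1: bytes[0:3] = C1 B1 66 -> value 1677505 (3 byte(s))
  byte[3]=0x13 cont=0 payload=0x13=19: acc |= 19<<0 -> acc=19 shift=7 [end]
Varint 2: bytes[3:4] = 13 -> value 19 (1 byte(s))
  byte[4]=0xB5 cont=1 payload=0x35=53: acc |= 53<<0 -> acc=53 shift=7
  byte[5]=0x58 cont=0 payload=0x58=88: acc |= 88<<7 -> acc=11317 shift=14 [end]
Varint 3: bytes[4:6] = B5 58 -> value 11317 (2 byte(s))
  byte[6]=0x8B cont=1 payload=0x0B=11: acc |= 11<<0 -> acc=11 shift=7
  byte[7]=0x16 cont=0 payload=0x16=22: acc |= 22<<7 -> acc=2827 shift=14 [end]
Varint 4: bytes[6:8] = 8B 16 -> value 2827 (2 byte(s))
  byte[8]=0xB2 cont=1 payload=0x32=50: acc |= 50<<0 -> acc=50 shift=7
  byte[9]=0x4B cont=0 payload=0x4B=75: acc |= 75<<7 -> acc=9650 shift=14 [end]
Varint 5: bytes[8:10] = B2 4B -> value 9650 (2 byte(s))
  byte[10]=0xE2 cont=1 payload=0x62=98: acc |= 98<<0 -> acc=98 shift=7
  byte[11]=0x52 cont=0 payload=0x52=82: acc |= 82<<7 -> acc=10594 shift=14 [end]
Varint 6: bytes[10:12] = E2 52 -> value 10594 (2 byte(s))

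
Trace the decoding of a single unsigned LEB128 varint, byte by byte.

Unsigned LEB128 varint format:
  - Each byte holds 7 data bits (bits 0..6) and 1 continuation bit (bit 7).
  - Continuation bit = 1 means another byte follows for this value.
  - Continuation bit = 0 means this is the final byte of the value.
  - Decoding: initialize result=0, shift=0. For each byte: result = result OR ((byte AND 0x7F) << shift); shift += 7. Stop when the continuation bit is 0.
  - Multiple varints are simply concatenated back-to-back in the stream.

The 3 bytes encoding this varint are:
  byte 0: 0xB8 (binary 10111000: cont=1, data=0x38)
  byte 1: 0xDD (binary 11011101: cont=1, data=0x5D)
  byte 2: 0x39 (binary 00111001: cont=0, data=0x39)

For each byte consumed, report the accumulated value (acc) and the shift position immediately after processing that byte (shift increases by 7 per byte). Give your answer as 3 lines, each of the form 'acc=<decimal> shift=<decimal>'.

Answer: acc=56 shift=7
acc=11960 shift=14
acc=945848 shift=21

Derivation:
byte 0=0xB8: payload=0x38=56, contrib = 56<<0 = 56; acc -> 56, shift -> 7
byte 1=0xDD: payload=0x5D=93, contrib = 93<<7 = 11904; acc -> 11960, shift -> 14
byte 2=0x39: payload=0x39=57, contrib = 57<<14 = 933888; acc -> 945848, shift -> 21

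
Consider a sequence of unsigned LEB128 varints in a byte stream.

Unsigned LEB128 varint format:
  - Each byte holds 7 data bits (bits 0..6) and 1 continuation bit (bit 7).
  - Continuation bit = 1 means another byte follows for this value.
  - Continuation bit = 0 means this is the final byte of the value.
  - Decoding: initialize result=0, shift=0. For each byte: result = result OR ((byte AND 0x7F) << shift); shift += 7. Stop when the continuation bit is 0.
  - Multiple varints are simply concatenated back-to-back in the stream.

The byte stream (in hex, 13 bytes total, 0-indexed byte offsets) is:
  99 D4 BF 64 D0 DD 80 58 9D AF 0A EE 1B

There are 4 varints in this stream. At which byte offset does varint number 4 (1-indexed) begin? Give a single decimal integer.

  byte[0]=0x99 cont=1 payload=0x19=25: acc |= 25<<0 -> acc=25 shift=7
  byte[1]=0xD4 cont=1 payload=0x54=84: acc |= 84<<7 -> acc=10777 shift=14
  byte[2]=0xBF cont=1 payload=0x3F=63: acc |= 63<<14 -> acc=1042969 shift=21
  byte[3]=0x64 cont=0 payload=0x64=100: acc |= 100<<21 -> acc=210758169 shift=28 [end]
Varint 1: bytes[0:4] = 99 D4 BF 64 -> value 210758169 (4 byte(s))
  byte[4]=0xD0 cont=1 payload=0x50=80: acc |= 80<<0 -> acc=80 shift=7
  byte[5]=0xDD cont=1 payload=0x5D=93: acc |= 93<<7 -> acc=11984 shift=14
  byte[6]=0x80 cont=1 payload=0x00=0: acc |= 0<<14 -> acc=11984 shift=21
  byte[7]=0x58 cont=0 payload=0x58=88: acc |= 88<<21 -> acc=184561360 shift=28 [end]
Varint 2: bytes[4:8] = D0 DD 80 58 -> value 184561360 (4 byte(s))
  byte[8]=0x9D cont=1 payload=0x1D=29: acc |= 29<<0 -> acc=29 shift=7
  byte[9]=0xAF cont=1 payload=0x2F=47: acc |= 47<<7 -> acc=6045 shift=14
  byte[10]=0x0A cont=0 payload=0x0A=10: acc |= 10<<14 -> acc=169885 shift=21 [end]
Varint 3: bytes[8:11] = 9D AF 0A -> value 169885 (3 byte(s))
  byte[11]=0xEE cont=1 payload=0x6E=110: acc |= 110<<0 -> acc=110 shift=7
  byte[12]=0x1B cont=0 payload=0x1B=27: acc |= 27<<7 -> acc=3566 shift=14 [end]
Varint 4: bytes[11:13] = EE 1B -> value 3566 (2 byte(s))

Answer: 11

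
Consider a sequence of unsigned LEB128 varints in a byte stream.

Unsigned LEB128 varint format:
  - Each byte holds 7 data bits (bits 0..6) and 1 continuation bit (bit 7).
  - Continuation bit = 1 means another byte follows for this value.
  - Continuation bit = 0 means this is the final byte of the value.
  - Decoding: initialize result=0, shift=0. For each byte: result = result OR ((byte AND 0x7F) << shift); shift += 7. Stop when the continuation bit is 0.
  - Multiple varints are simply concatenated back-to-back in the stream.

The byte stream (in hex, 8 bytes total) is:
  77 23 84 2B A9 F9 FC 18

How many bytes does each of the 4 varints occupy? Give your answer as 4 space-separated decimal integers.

  byte[0]=0x77 cont=0 payload=0x77=119: acc |= 119<<0 -> acc=119 shift=7 [end]
Varint 1: bytes[0:1] = 77 -> value 119 (1 byte(s))
  byte[1]=0x23 cont=0 payload=0x23=35: acc |= 35<<0 -> acc=35 shift=7 [end]
Varint 2: bytes[1:2] = 23 -> value 35 (1 byte(s))
  byte[2]=0x84 cont=1 payload=0x04=4: acc |= 4<<0 -> acc=4 shift=7
  byte[3]=0x2B cont=0 payload=0x2B=43: acc |= 43<<7 -> acc=5508 shift=14 [end]
Varint 3: bytes[2:4] = 84 2B -> value 5508 (2 byte(s))
  byte[4]=0xA9 cont=1 payload=0x29=41: acc |= 41<<0 -> acc=41 shift=7
  byte[5]=0xF9 cont=1 payload=0x79=121: acc |= 121<<7 -> acc=15529 shift=14
  byte[6]=0xFC cont=1 payload=0x7C=124: acc |= 124<<14 -> acc=2047145 shift=21
  byte[7]=0x18 cont=0 payload=0x18=24: acc |= 24<<21 -> acc=52378793 shift=28 [end]
Varint 4: bytes[4:8] = A9 F9 FC 18 -> value 52378793 (4 byte(s))

Answer: 1 1 2 4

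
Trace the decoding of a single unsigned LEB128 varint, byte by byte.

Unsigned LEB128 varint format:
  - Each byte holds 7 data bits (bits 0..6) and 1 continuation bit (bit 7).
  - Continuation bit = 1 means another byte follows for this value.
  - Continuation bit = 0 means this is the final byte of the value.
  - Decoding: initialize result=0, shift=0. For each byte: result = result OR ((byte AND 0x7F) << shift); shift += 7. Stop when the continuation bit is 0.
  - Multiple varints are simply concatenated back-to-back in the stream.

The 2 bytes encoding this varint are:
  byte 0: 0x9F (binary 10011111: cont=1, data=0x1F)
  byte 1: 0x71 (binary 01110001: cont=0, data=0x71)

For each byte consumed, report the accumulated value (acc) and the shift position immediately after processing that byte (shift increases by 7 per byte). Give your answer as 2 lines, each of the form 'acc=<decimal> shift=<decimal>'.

byte 0=0x9F: payload=0x1F=31, contrib = 31<<0 = 31; acc -> 31, shift -> 7
byte 1=0x71: payload=0x71=113, contrib = 113<<7 = 14464; acc -> 14495, shift -> 14

Answer: acc=31 shift=7
acc=14495 shift=14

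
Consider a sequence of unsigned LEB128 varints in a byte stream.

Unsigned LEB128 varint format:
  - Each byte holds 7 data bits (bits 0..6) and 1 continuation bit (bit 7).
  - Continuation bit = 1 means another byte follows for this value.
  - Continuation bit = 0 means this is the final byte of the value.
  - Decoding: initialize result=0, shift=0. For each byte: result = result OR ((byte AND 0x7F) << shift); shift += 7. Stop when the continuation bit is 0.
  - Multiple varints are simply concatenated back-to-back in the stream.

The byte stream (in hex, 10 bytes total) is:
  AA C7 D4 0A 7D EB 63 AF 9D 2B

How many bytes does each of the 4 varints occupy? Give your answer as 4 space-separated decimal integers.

  byte[0]=0xAA cont=1 payload=0x2A=42: acc |= 42<<0 -> acc=42 shift=7
  byte[1]=0xC7 cont=1 payload=0x47=71: acc |= 71<<7 -> acc=9130 shift=14
  byte[2]=0xD4 cont=1 payload=0x54=84: acc |= 84<<14 -> acc=1385386 shift=21
  byte[3]=0x0A cont=0 payload=0x0A=10: acc |= 10<<21 -> acc=22356906 shift=28 [end]
Varint 1: bytes[0:4] = AA C7 D4 0A -> value 22356906 (4 byte(s))
  byte[4]=0x7D cont=0 payload=0x7D=125: acc |= 125<<0 -> acc=125 shift=7 [end]
Varint 2: bytes[4:5] = 7D -> value 125 (1 byte(s))
  byte[5]=0xEB cont=1 payload=0x6B=107: acc |= 107<<0 -> acc=107 shift=7
  byte[6]=0x63 cont=0 payload=0x63=99: acc |= 99<<7 -> acc=12779 shift=14 [end]
Varint 3: bytes[5:7] = EB 63 -> value 12779 (2 byte(s))
  byte[7]=0xAF cont=1 payload=0x2F=47: acc |= 47<<0 -> acc=47 shift=7
  byte[8]=0x9D cont=1 payload=0x1D=29: acc |= 29<<7 -> acc=3759 shift=14
  byte[9]=0x2B cont=0 payload=0x2B=43: acc |= 43<<14 -> acc=708271 shift=21 [end]
Varint 4: bytes[7:10] = AF 9D 2B -> value 708271 (3 byte(s))

Answer: 4 1 2 3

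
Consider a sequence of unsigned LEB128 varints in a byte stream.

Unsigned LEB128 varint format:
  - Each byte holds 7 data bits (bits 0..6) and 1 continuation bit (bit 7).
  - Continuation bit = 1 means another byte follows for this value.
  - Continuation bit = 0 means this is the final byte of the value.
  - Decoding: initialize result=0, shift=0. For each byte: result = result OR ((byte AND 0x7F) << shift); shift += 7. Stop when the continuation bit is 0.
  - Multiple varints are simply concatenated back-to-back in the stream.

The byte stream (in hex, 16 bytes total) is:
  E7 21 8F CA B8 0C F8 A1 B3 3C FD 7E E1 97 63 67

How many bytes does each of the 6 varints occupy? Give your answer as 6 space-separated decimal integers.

Answer: 2 4 4 2 3 1

Derivation:
  byte[0]=0xE7 cont=1 payload=0x67=103: acc |= 103<<0 -> acc=103 shift=7
  byte[1]=0x21 cont=0 payload=0x21=33: acc |= 33<<7 -> acc=4327 shift=14 [end]
Varint 1: bytes[0:2] = E7 21 -> value 4327 (2 byte(s))
  byte[2]=0x8F cont=1 payload=0x0F=15: acc |= 15<<0 -> acc=15 shift=7
  byte[3]=0xCA cont=1 payload=0x4A=74: acc |= 74<<7 -> acc=9487 shift=14
  byte[4]=0xB8 cont=1 payload=0x38=56: acc |= 56<<14 -> acc=926991 shift=21
  byte[5]=0x0C cont=0 payload=0x0C=12: acc |= 12<<21 -> acc=26092815 shift=28 [end]
Varint 2: bytes[2:6] = 8F CA B8 0C -> value 26092815 (4 byte(s))
  byte[6]=0xF8 cont=1 payload=0x78=120: acc |= 120<<0 -> acc=120 shift=7
  byte[7]=0xA1 cont=1 payload=0x21=33: acc |= 33<<7 -> acc=4344 shift=14
  byte[8]=0xB3 cont=1 payload=0x33=51: acc |= 51<<14 -> acc=839928 shift=21
  byte[9]=0x3C cont=0 payload=0x3C=60: acc |= 60<<21 -> acc=126669048 shift=28 [end]
Varint 3: bytes[6:10] = F8 A1 B3 3C -> value 126669048 (4 byte(s))
  byte[10]=0xFD cont=1 payload=0x7D=125: acc |= 125<<0 -> acc=125 shift=7
  byte[11]=0x7E cont=0 payload=0x7E=126: acc |= 126<<7 -> acc=16253 shift=14 [end]
Varint 4: bytes[10:12] = FD 7E -> value 16253 (2 byte(s))
  byte[12]=0xE1 cont=1 payload=0x61=97: acc |= 97<<0 -> acc=97 shift=7
  byte[13]=0x97 cont=1 payload=0x17=23: acc |= 23<<7 -> acc=3041 shift=14
  byte[14]=0x63 cont=0 payload=0x63=99: acc |= 99<<14 -> acc=1625057 shift=21 [end]
Varint 5: bytes[12:15] = E1 97 63 -> value 1625057 (3 byte(s))
  byte[15]=0x67 cont=0 payload=0x67=103: acc |= 103<<0 -> acc=103 shift=7 [end]
Varint 6: bytes[15:16] = 67 -> value 103 (1 byte(s))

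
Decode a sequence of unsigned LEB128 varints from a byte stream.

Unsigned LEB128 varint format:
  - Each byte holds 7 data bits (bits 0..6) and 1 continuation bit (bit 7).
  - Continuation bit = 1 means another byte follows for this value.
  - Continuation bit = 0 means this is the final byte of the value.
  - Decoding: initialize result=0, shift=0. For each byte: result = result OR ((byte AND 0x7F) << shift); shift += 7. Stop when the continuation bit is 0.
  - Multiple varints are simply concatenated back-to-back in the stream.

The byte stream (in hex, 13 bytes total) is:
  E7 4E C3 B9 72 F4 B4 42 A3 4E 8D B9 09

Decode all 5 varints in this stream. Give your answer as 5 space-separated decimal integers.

Answer: 10087 1875139 1088116 10019 154765

Derivation:
  byte[0]=0xE7 cont=1 payload=0x67=103: acc |= 103<<0 -> acc=103 shift=7
  byte[1]=0x4E cont=0 payload=0x4E=78: acc |= 78<<7 -> acc=10087 shift=14 [end]
Varint 1: bytes[0:2] = E7 4E -> value 10087 (2 byte(s))
  byte[2]=0xC3 cont=1 payload=0x43=67: acc |= 67<<0 -> acc=67 shift=7
  byte[3]=0xB9 cont=1 payload=0x39=57: acc |= 57<<7 -> acc=7363 shift=14
  byte[4]=0x72 cont=0 payload=0x72=114: acc |= 114<<14 -> acc=1875139 shift=21 [end]
Varint 2: bytes[2:5] = C3 B9 72 -> value 1875139 (3 byte(s))
  byte[5]=0xF4 cont=1 payload=0x74=116: acc |= 116<<0 -> acc=116 shift=7
  byte[6]=0xB4 cont=1 payload=0x34=52: acc |= 52<<7 -> acc=6772 shift=14
  byte[7]=0x42 cont=0 payload=0x42=66: acc |= 66<<14 -> acc=1088116 shift=21 [end]
Varint 3: bytes[5:8] = F4 B4 42 -> value 1088116 (3 byte(s))
  byte[8]=0xA3 cont=1 payload=0x23=35: acc |= 35<<0 -> acc=35 shift=7
  byte[9]=0x4E cont=0 payload=0x4E=78: acc |= 78<<7 -> acc=10019 shift=14 [end]
Varint 4: bytes[8:10] = A3 4E -> value 10019 (2 byte(s))
  byte[10]=0x8D cont=1 payload=0x0D=13: acc |= 13<<0 -> acc=13 shift=7
  byte[11]=0xB9 cont=1 payload=0x39=57: acc |= 57<<7 -> acc=7309 shift=14
  byte[12]=0x09 cont=0 payload=0x09=9: acc |= 9<<14 -> acc=154765 shift=21 [end]
Varint 5: bytes[10:13] = 8D B9 09 -> value 154765 (3 byte(s))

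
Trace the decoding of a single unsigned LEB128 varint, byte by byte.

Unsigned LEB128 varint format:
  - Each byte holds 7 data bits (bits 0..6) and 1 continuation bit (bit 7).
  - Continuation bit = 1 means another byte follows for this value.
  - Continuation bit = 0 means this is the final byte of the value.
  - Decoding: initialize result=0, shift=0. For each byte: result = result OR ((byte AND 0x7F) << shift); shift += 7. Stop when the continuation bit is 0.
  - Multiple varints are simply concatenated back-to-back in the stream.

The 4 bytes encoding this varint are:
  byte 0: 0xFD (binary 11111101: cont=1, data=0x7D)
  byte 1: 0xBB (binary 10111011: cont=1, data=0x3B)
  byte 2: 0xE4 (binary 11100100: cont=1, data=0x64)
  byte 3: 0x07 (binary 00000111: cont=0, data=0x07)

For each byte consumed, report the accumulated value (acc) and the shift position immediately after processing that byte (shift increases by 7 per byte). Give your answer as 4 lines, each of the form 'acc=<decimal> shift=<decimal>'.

Answer: acc=125 shift=7
acc=7677 shift=14
acc=1646077 shift=21
acc=16326141 shift=28

Derivation:
byte 0=0xFD: payload=0x7D=125, contrib = 125<<0 = 125; acc -> 125, shift -> 7
byte 1=0xBB: payload=0x3B=59, contrib = 59<<7 = 7552; acc -> 7677, shift -> 14
byte 2=0xE4: payload=0x64=100, contrib = 100<<14 = 1638400; acc -> 1646077, shift -> 21
byte 3=0x07: payload=0x07=7, contrib = 7<<21 = 14680064; acc -> 16326141, shift -> 28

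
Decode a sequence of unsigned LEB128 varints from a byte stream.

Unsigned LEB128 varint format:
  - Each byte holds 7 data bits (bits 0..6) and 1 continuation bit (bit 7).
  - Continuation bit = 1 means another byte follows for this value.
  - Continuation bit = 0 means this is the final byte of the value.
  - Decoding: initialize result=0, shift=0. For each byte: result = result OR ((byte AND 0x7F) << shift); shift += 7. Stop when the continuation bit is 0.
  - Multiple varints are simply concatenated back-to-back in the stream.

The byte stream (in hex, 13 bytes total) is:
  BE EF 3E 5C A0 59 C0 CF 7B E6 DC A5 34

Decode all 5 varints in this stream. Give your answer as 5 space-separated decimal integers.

  byte[0]=0xBE cont=1 payload=0x3E=62: acc |= 62<<0 -> acc=62 shift=7
  byte[1]=0xEF cont=1 payload=0x6F=111: acc |= 111<<7 -> acc=14270 shift=14
  byte[2]=0x3E cont=0 payload=0x3E=62: acc |= 62<<14 -> acc=1030078 shift=21 [end]
Varint 1: bytes[0:3] = BE EF 3E -> value 1030078 (3 byte(s))
  byte[3]=0x5C cont=0 payload=0x5C=92: acc |= 92<<0 -> acc=92 shift=7 [end]
Varint 2: bytes[3:4] = 5C -> value 92 (1 byte(s))
  byte[4]=0xA0 cont=1 payload=0x20=32: acc |= 32<<0 -> acc=32 shift=7
  byte[5]=0x59 cont=0 payload=0x59=89: acc |= 89<<7 -> acc=11424 shift=14 [end]
Varint 3: bytes[4:6] = A0 59 -> value 11424 (2 byte(s))
  byte[6]=0xC0 cont=1 payload=0x40=64: acc |= 64<<0 -> acc=64 shift=7
  byte[7]=0xCF cont=1 payload=0x4F=79: acc |= 79<<7 -> acc=10176 shift=14
  byte[8]=0x7B cont=0 payload=0x7B=123: acc |= 123<<14 -> acc=2025408 shift=21 [end]
Varint 4: bytes[6:9] = C0 CF 7B -> value 2025408 (3 byte(s))
  byte[9]=0xE6 cont=1 payload=0x66=102: acc |= 102<<0 -> acc=102 shift=7
  byte[10]=0xDC cont=1 payload=0x5C=92: acc |= 92<<7 -> acc=11878 shift=14
  byte[11]=0xA5 cont=1 payload=0x25=37: acc |= 37<<14 -> acc=618086 shift=21
  byte[12]=0x34 cont=0 payload=0x34=52: acc |= 52<<21 -> acc=109669990 shift=28 [end]
Varint 5: bytes[9:13] = E6 DC A5 34 -> value 109669990 (4 byte(s))

Answer: 1030078 92 11424 2025408 109669990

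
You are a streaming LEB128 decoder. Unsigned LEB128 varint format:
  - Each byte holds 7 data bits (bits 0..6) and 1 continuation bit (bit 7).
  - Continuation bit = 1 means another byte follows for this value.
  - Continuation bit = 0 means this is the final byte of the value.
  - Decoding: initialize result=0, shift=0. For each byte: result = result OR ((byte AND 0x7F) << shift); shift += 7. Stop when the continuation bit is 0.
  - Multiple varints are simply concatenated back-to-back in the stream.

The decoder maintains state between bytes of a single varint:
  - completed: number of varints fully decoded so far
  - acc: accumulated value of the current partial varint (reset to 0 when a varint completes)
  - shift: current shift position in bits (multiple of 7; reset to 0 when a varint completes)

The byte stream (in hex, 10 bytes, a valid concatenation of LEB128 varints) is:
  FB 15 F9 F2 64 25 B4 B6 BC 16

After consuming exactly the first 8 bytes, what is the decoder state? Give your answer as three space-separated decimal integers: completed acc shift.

byte[0]=0xFB cont=1 payload=0x7B: acc |= 123<<0 -> completed=0 acc=123 shift=7
byte[1]=0x15 cont=0 payload=0x15: varint #1 complete (value=2811); reset -> completed=1 acc=0 shift=0
byte[2]=0xF9 cont=1 payload=0x79: acc |= 121<<0 -> completed=1 acc=121 shift=7
byte[3]=0xF2 cont=1 payload=0x72: acc |= 114<<7 -> completed=1 acc=14713 shift=14
byte[4]=0x64 cont=0 payload=0x64: varint #2 complete (value=1653113); reset -> completed=2 acc=0 shift=0
byte[5]=0x25 cont=0 payload=0x25: varint #3 complete (value=37); reset -> completed=3 acc=0 shift=0
byte[6]=0xB4 cont=1 payload=0x34: acc |= 52<<0 -> completed=3 acc=52 shift=7
byte[7]=0xB6 cont=1 payload=0x36: acc |= 54<<7 -> completed=3 acc=6964 shift=14

Answer: 3 6964 14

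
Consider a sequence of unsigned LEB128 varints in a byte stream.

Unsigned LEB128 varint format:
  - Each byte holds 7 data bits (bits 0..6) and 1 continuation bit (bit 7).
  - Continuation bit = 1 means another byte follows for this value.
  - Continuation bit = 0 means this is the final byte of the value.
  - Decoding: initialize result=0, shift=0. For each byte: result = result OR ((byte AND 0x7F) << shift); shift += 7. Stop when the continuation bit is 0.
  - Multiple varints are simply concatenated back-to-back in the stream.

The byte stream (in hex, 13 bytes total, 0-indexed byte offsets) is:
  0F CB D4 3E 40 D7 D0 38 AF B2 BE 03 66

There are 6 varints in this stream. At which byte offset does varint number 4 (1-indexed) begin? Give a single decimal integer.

Answer: 5

Derivation:
  byte[0]=0x0F cont=0 payload=0x0F=15: acc |= 15<<0 -> acc=15 shift=7 [end]
Varint 1: bytes[0:1] = 0F -> value 15 (1 byte(s))
  byte[1]=0xCB cont=1 payload=0x4B=75: acc |= 75<<0 -> acc=75 shift=7
  byte[2]=0xD4 cont=1 payload=0x54=84: acc |= 84<<7 -> acc=10827 shift=14
  byte[3]=0x3E cont=0 payload=0x3E=62: acc |= 62<<14 -> acc=1026635 shift=21 [end]
Varint 2: bytes[1:4] = CB D4 3E -> value 1026635 (3 byte(s))
  byte[4]=0x40 cont=0 payload=0x40=64: acc |= 64<<0 -> acc=64 shift=7 [end]
Varint 3: bytes[4:5] = 40 -> value 64 (1 byte(s))
  byte[5]=0xD7 cont=1 payload=0x57=87: acc |= 87<<0 -> acc=87 shift=7
  byte[6]=0xD0 cont=1 payload=0x50=80: acc |= 80<<7 -> acc=10327 shift=14
  byte[7]=0x38 cont=0 payload=0x38=56: acc |= 56<<14 -> acc=927831 shift=21 [end]
Varint 4: bytes[5:8] = D7 D0 38 -> value 927831 (3 byte(s))
  byte[8]=0xAF cont=1 payload=0x2F=47: acc |= 47<<0 -> acc=47 shift=7
  byte[9]=0xB2 cont=1 payload=0x32=50: acc |= 50<<7 -> acc=6447 shift=14
  byte[10]=0xBE cont=1 payload=0x3E=62: acc |= 62<<14 -> acc=1022255 shift=21
  byte[11]=0x03 cont=0 payload=0x03=3: acc |= 3<<21 -> acc=7313711 shift=28 [end]
Varint 5: bytes[8:12] = AF B2 BE 03 -> value 7313711 (4 byte(s))
  byte[12]=0x66 cont=0 payload=0x66=102: acc |= 102<<0 -> acc=102 shift=7 [end]
Varint 6: bytes[12:13] = 66 -> value 102 (1 byte(s))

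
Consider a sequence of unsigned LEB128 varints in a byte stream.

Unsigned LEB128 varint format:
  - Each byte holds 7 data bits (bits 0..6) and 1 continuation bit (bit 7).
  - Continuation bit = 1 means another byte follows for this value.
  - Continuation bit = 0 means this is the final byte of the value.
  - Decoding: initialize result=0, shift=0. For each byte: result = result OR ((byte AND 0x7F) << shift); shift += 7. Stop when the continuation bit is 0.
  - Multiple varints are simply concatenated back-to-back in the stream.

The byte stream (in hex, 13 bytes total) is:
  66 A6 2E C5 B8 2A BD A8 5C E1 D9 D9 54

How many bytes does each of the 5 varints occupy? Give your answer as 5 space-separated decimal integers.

  byte[0]=0x66 cont=0 payload=0x66=102: acc |= 102<<0 -> acc=102 shift=7 [end]
Varint 1: bytes[0:1] = 66 -> value 102 (1 byte(s))
  byte[1]=0xA6 cont=1 payload=0x26=38: acc |= 38<<0 -> acc=38 shift=7
  byte[2]=0x2E cont=0 payload=0x2E=46: acc |= 46<<7 -> acc=5926 shift=14 [end]
Varint 2: bytes[1:3] = A6 2E -> value 5926 (2 byte(s))
  byte[3]=0xC5 cont=1 payload=0x45=69: acc |= 69<<0 -> acc=69 shift=7
  byte[4]=0xB8 cont=1 payload=0x38=56: acc |= 56<<7 -> acc=7237 shift=14
  byte[5]=0x2A cont=0 payload=0x2A=42: acc |= 42<<14 -> acc=695365 shift=21 [end]
Varint 3: bytes[3:6] = C5 B8 2A -> value 695365 (3 byte(s))
  byte[6]=0xBD cont=1 payload=0x3D=61: acc |= 61<<0 -> acc=61 shift=7
  byte[7]=0xA8 cont=1 payload=0x28=40: acc |= 40<<7 -> acc=5181 shift=14
  byte[8]=0x5C cont=0 payload=0x5C=92: acc |= 92<<14 -> acc=1512509 shift=21 [end]
Varint 4: bytes[6:9] = BD A8 5C -> value 1512509 (3 byte(s))
  byte[9]=0xE1 cont=1 payload=0x61=97: acc |= 97<<0 -> acc=97 shift=7
  byte[10]=0xD9 cont=1 payload=0x59=89: acc |= 89<<7 -> acc=11489 shift=14
  byte[11]=0xD9 cont=1 payload=0x59=89: acc |= 89<<14 -> acc=1469665 shift=21
  byte[12]=0x54 cont=0 payload=0x54=84: acc |= 84<<21 -> acc=177630433 shift=28 [end]
Varint 5: bytes[9:13] = E1 D9 D9 54 -> value 177630433 (4 byte(s))

Answer: 1 2 3 3 4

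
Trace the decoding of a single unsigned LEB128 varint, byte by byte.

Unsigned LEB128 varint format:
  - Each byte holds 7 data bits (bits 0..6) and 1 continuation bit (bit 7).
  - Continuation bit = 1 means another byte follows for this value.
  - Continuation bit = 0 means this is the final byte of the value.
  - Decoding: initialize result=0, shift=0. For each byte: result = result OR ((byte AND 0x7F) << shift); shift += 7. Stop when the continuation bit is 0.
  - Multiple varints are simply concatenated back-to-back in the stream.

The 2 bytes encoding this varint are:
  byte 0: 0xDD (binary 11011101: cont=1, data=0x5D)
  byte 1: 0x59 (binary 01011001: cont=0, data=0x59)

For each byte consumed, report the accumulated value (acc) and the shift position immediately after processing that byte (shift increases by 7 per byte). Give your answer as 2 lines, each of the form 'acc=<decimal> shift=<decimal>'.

Answer: acc=93 shift=7
acc=11485 shift=14

Derivation:
byte 0=0xDD: payload=0x5D=93, contrib = 93<<0 = 93; acc -> 93, shift -> 7
byte 1=0x59: payload=0x59=89, contrib = 89<<7 = 11392; acc -> 11485, shift -> 14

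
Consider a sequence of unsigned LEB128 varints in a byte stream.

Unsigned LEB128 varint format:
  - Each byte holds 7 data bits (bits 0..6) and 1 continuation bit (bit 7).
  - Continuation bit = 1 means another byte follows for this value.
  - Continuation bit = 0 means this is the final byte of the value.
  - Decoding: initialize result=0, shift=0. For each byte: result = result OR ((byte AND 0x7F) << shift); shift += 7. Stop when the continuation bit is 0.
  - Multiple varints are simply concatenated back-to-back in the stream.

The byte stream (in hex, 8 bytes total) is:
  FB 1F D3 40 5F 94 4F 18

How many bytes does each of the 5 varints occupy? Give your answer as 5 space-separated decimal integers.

Answer: 2 2 1 2 1

Derivation:
  byte[0]=0xFB cont=1 payload=0x7B=123: acc |= 123<<0 -> acc=123 shift=7
  byte[1]=0x1F cont=0 payload=0x1F=31: acc |= 31<<7 -> acc=4091 shift=14 [end]
Varint 1: bytes[0:2] = FB 1F -> value 4091 (2 byte(s))
  byte[2]=0xD3 cont=1 payload=0x53=83: acc |= 83<<0 -> acc=83 shift=7
  byte[3]=0x40 cont=0 payload=0x40=64: acc |= 64<<7 -> acc=8275 shift=14 [end]
Varint 2: bytes[2:4] = D3 40 -> value 8275 (2 byte(s))
  byte[4]=0x5F cont=0 payload=0x5F=95: acc |= 95<<0 -> acc=95 shift=7 [end]
Varint 3: bytes[4:5] = 5F -> value 95 (1 byte(s))
  byte[5]=0x94 cont=1 payload=0x14=20: acc |= 20<<0 -> acc=20 shift=7
  byte[6]=0x4F cont=0 payload=0x4F=79: acc |= 79<<7 -> acc=10132 shift=14 [end]
Varint 4: bytes[5:7] = 94 4F -> value 10132 (2 byte(s))
  byte[7]=0x18 cont=0 payload=0x18=24: acc |= 24<<0 -> acc=24 shift=7 [end]
Varint 5: bytes[7:8] = 18 -> value 24 (1 byte(s))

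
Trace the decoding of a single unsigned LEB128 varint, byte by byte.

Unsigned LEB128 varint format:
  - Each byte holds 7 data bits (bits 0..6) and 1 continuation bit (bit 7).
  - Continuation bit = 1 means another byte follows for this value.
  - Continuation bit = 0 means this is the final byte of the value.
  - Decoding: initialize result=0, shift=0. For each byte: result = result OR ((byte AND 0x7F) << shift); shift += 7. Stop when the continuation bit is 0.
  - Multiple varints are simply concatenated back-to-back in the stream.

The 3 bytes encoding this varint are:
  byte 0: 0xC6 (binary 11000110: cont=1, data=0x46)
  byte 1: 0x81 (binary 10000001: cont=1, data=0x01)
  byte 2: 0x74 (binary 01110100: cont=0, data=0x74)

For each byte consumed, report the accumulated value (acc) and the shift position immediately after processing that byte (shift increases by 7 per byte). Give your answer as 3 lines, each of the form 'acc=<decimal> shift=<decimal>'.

byte 0=0xC6: payload=0x46=70, contrib = 70<<0 = 70; acc -> 70, shift -> 7
byte 1=0x81: payload=0x01=1, contrib = 1<<7 = 128; acc -> 198, shift -> 14
byte 2=0x74: payload=0x74=116, contrib = 116<<14 = 1900544; acc -> 1900742, shift -> 21

Answer: acc=70 shift=7
acc=198 shift=14
acc=1900742 shift=21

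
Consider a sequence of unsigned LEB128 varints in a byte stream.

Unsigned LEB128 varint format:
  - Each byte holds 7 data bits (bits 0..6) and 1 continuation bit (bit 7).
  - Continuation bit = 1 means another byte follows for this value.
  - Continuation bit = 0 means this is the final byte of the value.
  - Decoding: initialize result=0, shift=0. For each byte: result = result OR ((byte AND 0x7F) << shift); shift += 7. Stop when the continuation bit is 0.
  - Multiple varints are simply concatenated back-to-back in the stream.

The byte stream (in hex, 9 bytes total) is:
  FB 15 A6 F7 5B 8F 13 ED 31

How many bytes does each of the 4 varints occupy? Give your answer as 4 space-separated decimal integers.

Answer: 2 3 2 2

Derivation:
  byte[0]=0xFB cont=1 payload=0x7B=123: acc |= 123<<0 -> acc=123 shift=7
  byte[1]=0x15 cont=0 payload=0x15=21: acc |= 21<<7 -> acc=2811 shift=14 [end]
Varint 1: bytes[0:2] = FB 15 -> value 2811 (2 byte(s))
  byte[2]=0xA6 cont=1 payload=0x26=38: acc |= 38<<0 -> acc=38 shift=7
  byte[3]=0xF7 cont=1 payload=0x77=119: acc |= 119<<7 -> acc=15270 shift=14
  byte[4]=0x5B cont=0 payload=0x5B=91: acc |= 91<<14 -> acc=1506214 shift=21 [end]
Varint 2: bytes[2:5] = A6 F7 5B -> value 1506214 (3 byte(s))
  byte[5]=0x8F cont=1 payload=0x0F=15: acc |= 15<<0 -> acc=15 shift=7
  byte[6]=0x13 cont=0 payload=0x13=19: acc |= 19<<7 -> acc=2447 shift=14 [end]
Varint 3: bytes[5:7] = 8F 13 -> value 2447 (2 byte(s))
  byte[7]=0xED cont=1 payload=0x6D=109: acc |= 109<<0 -> acc=109 shift=7
  byte[8]=0x31 cont=0 payload=0x31=49: acc |= 49<<7 -> acc=6381 shift=14 [end]
Varint 4: bytes[7:9] = ED 31 -> value 6381 (2 byte(s))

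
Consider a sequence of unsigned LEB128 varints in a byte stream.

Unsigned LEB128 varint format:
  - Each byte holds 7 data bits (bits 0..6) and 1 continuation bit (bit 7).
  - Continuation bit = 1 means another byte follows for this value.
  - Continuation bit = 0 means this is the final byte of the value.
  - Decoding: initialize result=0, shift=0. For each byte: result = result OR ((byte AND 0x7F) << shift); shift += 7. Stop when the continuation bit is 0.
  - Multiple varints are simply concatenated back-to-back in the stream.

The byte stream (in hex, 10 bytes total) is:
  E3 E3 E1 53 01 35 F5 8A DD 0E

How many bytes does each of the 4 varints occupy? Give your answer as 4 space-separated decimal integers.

  byte[0]=0xE3 cont=1 payload=0x63=99: acc |= 99<<0 -> acc=99 shift=7
  byte[1]=0xE3 cont=1 payload=0x63=99: acc |= 99<<7 -> acc=12771 shift=14
  byte[2]=0xE1 cont=1 payload=0x61=97: acc |= 97<<14 -> acc=1602019 shift=21
  byte[3]=0x53 cont=0 payload=0x53=83: acc |= 83<<21 -> acc=175665635 shift=28 [end]
Varint 1: bytes[0:4] = E3 E3 E1 53 -> value 175665635 (4 byte(s))
  byte[4]=0x01 cont=0 payload=0x01=1: acc |= 1<<0 -> acc=1 shift=7 [end]
Varint 2: bytes[4:5] = 01 -> value 1 (1 byte(s))
  byte[5]=0x35 cont=0 payload=0x35=53: acc |= 53<<0 -> acc=53 shift=7 [end]
Varint 3: bytes[5:6] = 35 -> value 53 (1 byte(s))
  byte[6]=0xF5 cont=1 payload=0x75=117: acc |= 117<<0 -> acc=117 shift=7
  byte[7]=0x8A cont=1 payload=0x0A=10: acc |= 10<<7 -> acc=1397 shift=14
  byte[8]=0xDD cont=1 payload=0x5D=93: acc |= 93<<14 -> acc=1525109 shift=21
  byte[9]=0x0E cont=0 payload=0x0E=14: acc |= 14<<21 -> acc=30885237 shift=28 [end]
Varint 4: bytes[6:10] = F5 8A DD 0E -> value 30885237 (4 byte(s))

Answer: 4 1 1 4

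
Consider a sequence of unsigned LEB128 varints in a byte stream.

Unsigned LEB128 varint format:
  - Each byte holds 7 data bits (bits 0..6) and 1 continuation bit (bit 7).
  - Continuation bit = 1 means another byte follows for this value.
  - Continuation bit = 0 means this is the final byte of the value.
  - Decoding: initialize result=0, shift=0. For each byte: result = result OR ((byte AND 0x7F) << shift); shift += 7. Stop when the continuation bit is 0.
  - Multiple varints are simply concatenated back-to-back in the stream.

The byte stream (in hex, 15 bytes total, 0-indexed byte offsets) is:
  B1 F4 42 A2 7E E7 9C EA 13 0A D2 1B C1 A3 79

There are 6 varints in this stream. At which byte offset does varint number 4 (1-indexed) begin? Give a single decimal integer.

Answer: 9

Derivation:
  byte[0]=0xB1 cont=1 payload=0x31=49: acc |= 49<<0 -> acc=49 shift=7
  byte[1]=0xF4 cont=1 payload=0x74=116: acc |= 116<<7 -> acc=14897 shift=14
  byte[2]=0x42 cont=0 payload=0x42=66: acc |= 66<<14 -> acc=1096241 shift=21 [end]
Varint 1: bytes[0:3] = B1 F4 42 -> value 1096241 (3 byte(s))
  byte[3]=0xA2 cont=1 payload=0x22=34: acc |= 34<<0 -> acc=34 shift=7
  byte[4]=0x7E cont=0 payload=0x7E=126: acc |= 126<<7 -> acc=16162 shift=14 [end]
Varint 2: bytes[3:5] = A2 7E -> value 16162 (2 byte(s))
  byte[5]=0xE7 cont=1 payload=0x67=103: acc |= 103<<0 -> acc=103 shift=7
  byte[6]=0x9C cont=1 payload=0x1C=28: acc |= 28<<7 -> acc=3687 shift=14
  byte[7]=0xEA cont=1 payload=0x6A=106: acc |= 106<<14 -> acc=1740391 shift=21
  byte[8]=0x13 cont=0 payload=0x13=19: acc |= 19<<21 -> acc=41586279 shift=28 [end]
Varint 3: bytes[5:9] = E7 9C EA 13 -> value 41586279 (4 byte(s))
  byte[9]=0x0A cont=0 payload=0x0A=10: acc |= 10<<0 -> acc=10 shift=7 [end]
Varint 4: bytes[9:10] = 0A -> value 10 (1 byte(s))
  byte[10]=0xD2 cont=1 payload=0x52=82: acc |= 82<<0 -> acc=82 shift=7
  byte[11]=0x1B cont=0 payload=0x1B=27: acc |= 27<<7 -> acc=3538 shift=14 [end]
Varint 5: bytes[10:12] = D2 1B -> value 3538 (2 byte(s))
  byte[12]=0xC1 cont=1 payload=0x41=65: acc |= 65<<0 -> acc=65 shift=7
  byte[13]=0xA3 cont=1 payload=0x23=35: acc |= 35<<7 -> acc=4545 shift=14
  byte[14]=0x79 cont=0 payload=0x79=121: acc |= 121<<14 -> acc=1987009 shift=21 [end]
Varint 6: bytes[12:15] = C1 A3 79 -> value 1987009 (3 byte(s))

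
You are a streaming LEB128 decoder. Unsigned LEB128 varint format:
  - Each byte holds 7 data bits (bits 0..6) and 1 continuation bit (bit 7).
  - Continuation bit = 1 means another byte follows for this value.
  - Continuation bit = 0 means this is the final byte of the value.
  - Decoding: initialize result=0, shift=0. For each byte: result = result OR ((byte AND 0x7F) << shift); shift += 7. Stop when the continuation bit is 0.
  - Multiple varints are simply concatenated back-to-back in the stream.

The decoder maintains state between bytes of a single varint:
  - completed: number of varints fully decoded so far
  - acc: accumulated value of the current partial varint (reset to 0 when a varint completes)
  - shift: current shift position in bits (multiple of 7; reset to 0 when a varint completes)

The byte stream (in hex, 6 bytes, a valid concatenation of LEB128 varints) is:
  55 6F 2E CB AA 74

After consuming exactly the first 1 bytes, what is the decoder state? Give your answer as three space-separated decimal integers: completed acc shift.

byte[0]=0x55 cont=0 payload=0x55: varint #1 complete (value=85); reset -> completed=1 acc=0 shift=0

Answer: 1 0 0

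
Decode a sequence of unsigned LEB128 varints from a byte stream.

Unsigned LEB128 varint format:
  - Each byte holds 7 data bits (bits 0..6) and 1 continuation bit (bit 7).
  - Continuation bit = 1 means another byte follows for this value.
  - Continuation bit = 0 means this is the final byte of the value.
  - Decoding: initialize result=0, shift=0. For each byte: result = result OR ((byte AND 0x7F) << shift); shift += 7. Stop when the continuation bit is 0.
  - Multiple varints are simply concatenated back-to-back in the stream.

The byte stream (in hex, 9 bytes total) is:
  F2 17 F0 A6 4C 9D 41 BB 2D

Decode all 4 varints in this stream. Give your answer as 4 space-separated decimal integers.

Answer: 3058 1250160 8349 5819

Derivation:
  byte[0]=0xF2 cont=1 payload=0x72=114: acc |= 114<<0 -> acc=114 shift=7
  byte[1]=0x17 cont=0 payload=0x17=23: acc |= 23<<7 -> acc=3058 shift=14 [end]
Varint 1: bytes[0:2] = F2 17 -> value 3058 (2 byte(s))
  byte[2]=0xF0 cont=1 payload=0x70=112: acc |= 112<<0 -> acc=112 shift=7
  byte[3]=0xA6 cont=1 payload=0x26=38: acc |= 38<<7 -> acc=4976 shift=14
  byte[4]=0x4C cont=0 payload=0x4C=76: acc |= 76<<14 -> acc=1250160 shift=21 [end]
Varint 2: bytes[2:5] = F0 A6 4C -> value 1250160 (3 byte(s))
  byte[5]=0x9D cont=1 payload=0x1D=29: acc |= 29<<0 -> acc=29 shift=7
  byte[6]=0x41 cont=0 payload=0x41=65: acc |= 65<<7 -> acc=8349 shift=14 [end]
Varint 3: bytes[5:7] = 9D 41 -> value 8349 (2 byte(s))
  byte[7]=0xBB cont=1 payload=0x3B=59: acc |= 59<<0 -> acc=59 shift=7
  byte[8]=0x2D cont=0 payload=0x2D=45: acc |= 45<<7 -> acc=5819 shift=14 [end]
Varint 4: bytes[7:9] = BB 2D -> value 5819 (2 byte(s))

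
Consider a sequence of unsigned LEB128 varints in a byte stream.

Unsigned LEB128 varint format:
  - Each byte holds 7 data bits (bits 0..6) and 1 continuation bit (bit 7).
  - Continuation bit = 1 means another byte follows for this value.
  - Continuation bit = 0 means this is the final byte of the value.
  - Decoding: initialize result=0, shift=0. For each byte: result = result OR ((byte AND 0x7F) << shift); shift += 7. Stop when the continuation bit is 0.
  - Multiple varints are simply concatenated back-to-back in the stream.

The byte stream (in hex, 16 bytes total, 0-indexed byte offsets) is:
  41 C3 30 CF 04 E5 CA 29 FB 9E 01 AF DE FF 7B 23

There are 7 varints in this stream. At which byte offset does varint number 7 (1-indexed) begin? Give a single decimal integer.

  byte[0]=0x41 cont=0 payload=0x41=65: acc |= 65<<0 -> acc=65 shift=7 [end]
Varint 1: bytes[0:1] = 41 -> value 65 (1 byte(s))
  byte[1]=0xC3 cont=1 payload=0x43=67: acc |= 67<<0 -> acc=67 shift=7
  byte[2]=0x30 cont=0 payload=0x30=48: acc |= 48<<7 -> acc=6211 shift=14 [end]
Varint 2: bytes[1:3] = C3 30 -> value 6211 (2 byte(s))
  byte[3]=0xCF cont=1 payload=0x4F=79: acc |= 79<<0 -> acc=79 shift=7
  byte[4]=0x04 cont=0 payload=0x04=4: acc |= 4<<7 -> acc=591 shift=14 [end]
Varint 3: bytes[3:5] = CF 04 -> value 591 (2 byte(s))
  byte[5]=0xE5 cont=1 payload=0x65=101: acc |= 101<<0 -> acc=101 shift=7
  byte[6]=0xCA cont=1 payload=0x4A=74: acc |= 74<<7 -> acc=9573 shift=14
  byte[7]=0x29 cont=0 payload=0x29=41: acc |= 41<<14 -> acc=681317 shift=21 [end]
Varint 4: bytes[5:8] = E5 CA 29 -> value 681317 (3 byte(s))
  byte[8]=0xFB cont=1 payload=0x7B=123: acc |= 123<<0 -> acc=123 shift=7
  byte[9]=0x9E cont=1 payload=0x1E=30: acc |= 30<<7 -> acc=3963 shift=14
  byte[10]=0x01 cont=0 payload=0x01=1: acc |= 1<<14 -> acc=20347 shift=21 [end]
Varint 5: bytes[8:11] = FB 9E 01 -> value 20347 (3 byte(s))
  byte[11]=0xAF cont=1 payload=0x2F=47: acc |= 47<<0 -> acc=47 shift=7
  byte[12]=0xDE cont=1 payload=0x5E=94: acc |= 94<<7 -> acc=12079 shift=14
  byte[13]=0xFF cont=1 payload=0x7F=127: acc |= 127<<14 -> acc=2092847 shift=21
  byte[14]=0x7B cont=0 payload=0x7B=123: acc |= 123<<21 -> acc=260042543 shift=28 [end]
Varint 6: bytes[11:15] = AF DE FF 7B -> value 260042543 (4 byte(s))
  byte[15]=0x23 cont=0 payload=0x23=35: acc |= 35<<0 -> acc=35 shift=7 [end]
Varint 7: bytes[15:16] = 23 -> value 35 (1 byte(s))

Answer: 15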